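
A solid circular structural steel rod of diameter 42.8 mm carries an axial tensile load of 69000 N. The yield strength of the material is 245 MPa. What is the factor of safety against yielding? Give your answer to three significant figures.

A = πd²/4 = 1439 mm².
σ = F/A = 69000/1439 = 47.96 MPa.
n = 245/47.96 = 5.109.

n = 5.11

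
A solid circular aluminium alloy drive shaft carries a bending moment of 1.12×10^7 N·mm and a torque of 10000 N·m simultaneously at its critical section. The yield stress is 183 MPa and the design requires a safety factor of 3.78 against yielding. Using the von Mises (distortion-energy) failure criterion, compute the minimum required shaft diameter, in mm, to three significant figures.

σ_allow = σ_y/n = 183/3.78 = 48.41 MPa.
For a solid shaft σ_b = 32M/(πd³) and τ = 16T/(πd³), so the von Mises stress is σ' = (16/πd³)·√(4M²+3T²).
√(4M²+3T²) = √(4×(1.120×10^7)² + 3×(1.000×10^7)²) = 2.832×10^7 N·mm.
d³ = 16×2.832×10^7/(π×48.41) = 2.979×10^6 mm³.
d = 143.9 mm.

d = 144 mm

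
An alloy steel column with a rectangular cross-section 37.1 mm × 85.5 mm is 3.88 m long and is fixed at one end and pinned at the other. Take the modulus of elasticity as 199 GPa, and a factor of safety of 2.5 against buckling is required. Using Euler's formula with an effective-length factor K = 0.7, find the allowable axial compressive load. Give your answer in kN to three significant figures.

P_allow = 38.7 kN

Buckling occurs about the weak axis: I_min = h·b³/12 = 85.5×37.1³/12 = 363800 mm⁴ (b = 37.1 mm is the smaller dimension).
Effective length L_e = KL = 0.7×3.88 m = 2716 mm.
Euler critical load P_cr = π²EI/L_e² = π²×199000×363800/2716² = 96870 N.
P_allow = P_cr/n = 96870/2.5 = 38750 N.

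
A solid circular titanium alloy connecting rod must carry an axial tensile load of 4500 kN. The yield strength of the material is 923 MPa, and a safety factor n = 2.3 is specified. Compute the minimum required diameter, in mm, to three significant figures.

Allowable stress σ_allow = 923/2.3 = 401.3 MPa.
Required area A = F/σ_allow = 4500000/401.3 = 11210 mm².
A = πd²/4 → d = √(4A/π) = 119.5 mm.

d = 119 mm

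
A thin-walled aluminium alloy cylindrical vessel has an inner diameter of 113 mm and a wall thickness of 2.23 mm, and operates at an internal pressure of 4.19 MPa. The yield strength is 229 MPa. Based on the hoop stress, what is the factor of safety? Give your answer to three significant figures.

σ_h = pD/(2t) = 4.19×113/(2×2.23) = 106.2 MPa.
n = 229/106.2 = 2.157.

n = 2.16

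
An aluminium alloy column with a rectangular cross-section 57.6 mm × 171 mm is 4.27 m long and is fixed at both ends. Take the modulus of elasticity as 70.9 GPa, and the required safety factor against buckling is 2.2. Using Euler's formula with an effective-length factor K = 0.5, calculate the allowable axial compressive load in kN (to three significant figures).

Buckling occurs about the weak axis: I_min = h·b³/12 = 171×57.6³/12 = 2.723×10^6 mm⁴ (b = 57.6 mm is the smaller dimension).
Effective length L_e = KL = 0.5×4.27 m = 2135 mm.
Euler critical load P_cr = π²EI/L_e² = π²×70900×2.723×10^6/2135² = 418100 N.
P_allow = P_cr/n = 418100/2.2 = 190000 N.

P_allow = 190 kN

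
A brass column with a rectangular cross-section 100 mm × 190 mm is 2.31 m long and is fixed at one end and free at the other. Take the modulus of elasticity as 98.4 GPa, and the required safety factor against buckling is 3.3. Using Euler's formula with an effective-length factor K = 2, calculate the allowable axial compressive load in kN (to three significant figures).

Buckling occurs about the weak axis: I_min = h·b³/12 = 190×100³/12 = 1.583×10^7 mm⁴ (b = 100 mm is the smaller dimension).
Effective length L_e = KL = 2×2.31 m = 4620 mm.
Euler critical load P_cr = π²EI/L_e² = π²×98400×1.583×10^7/4620² = 720400 N.
P_allow = P_cr/n = 720400/3.3 = 218300 N.

P_allow = 218 kN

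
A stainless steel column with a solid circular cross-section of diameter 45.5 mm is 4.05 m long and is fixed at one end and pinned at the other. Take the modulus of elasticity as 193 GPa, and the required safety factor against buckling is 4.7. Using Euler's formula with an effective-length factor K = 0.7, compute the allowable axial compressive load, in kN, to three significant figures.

I = πd⁴/64 = π×45.5⁴/64 = 210400 mm⁴.
Effective length L_e = KL = 0.7×4.05 m = 2835 mm.
Euler critical load P_cr = π²EI/L_e² = π²×193000×210400/2835² = 49860 N.
P_allow = P_cr/n = 49860/4.7 = 10610 N.

P_allow = 10.6 kN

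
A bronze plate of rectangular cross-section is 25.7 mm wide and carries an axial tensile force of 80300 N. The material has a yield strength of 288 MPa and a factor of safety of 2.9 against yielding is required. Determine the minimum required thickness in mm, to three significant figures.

σ_allow = 288/2.9 = 99.31 MPa.
Required area A = F/σ_allow = 80300/99.31 = 808.6 mm².
t = A/w = 808.6/25.7 = 31.46 mm.

t = 31.5 mm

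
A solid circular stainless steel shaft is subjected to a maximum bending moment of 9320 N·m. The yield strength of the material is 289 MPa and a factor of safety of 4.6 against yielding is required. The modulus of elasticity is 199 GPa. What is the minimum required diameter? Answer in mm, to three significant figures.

σ_allow = 289/4.6 = 62.83 MPa.
For a solid circular section σ = 32M/(πd³), so d³ = 32M/(π σ_allow) = 32×9320000/(π×62.83) = 1.511×10^6 mm³.
d = 114.8 mm.

d = 115 mm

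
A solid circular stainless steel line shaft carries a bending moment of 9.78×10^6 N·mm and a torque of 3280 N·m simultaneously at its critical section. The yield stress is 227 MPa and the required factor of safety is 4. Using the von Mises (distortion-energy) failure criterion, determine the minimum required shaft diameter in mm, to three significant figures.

d = 122 mm

σ_allow = σ_y/n = 227/4 = 56.75 MPa.
For a solid shaft σ_b = 32M/(πd³) and τ = 16T/(πd³), so the von Mises stress is σ' = (16/πd³)·√(4M²+3T²).
√(4M²+3T²) = √(4×(9.780×10^6)² + 3×(3.280×10^6)²) = 2.037×10^7 N·mm.
d³ = 16×2.037×10^7/(π×56.75) = 1.828×10^6 mm³.
d = 122.3 mm.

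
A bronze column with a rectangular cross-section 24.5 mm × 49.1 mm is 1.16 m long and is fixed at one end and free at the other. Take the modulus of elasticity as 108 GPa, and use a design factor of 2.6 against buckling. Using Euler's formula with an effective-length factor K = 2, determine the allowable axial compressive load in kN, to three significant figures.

P_allow = 4.58 kN

Buckling occurs about the weak axis: I_min = h·b³/12 = 49.1×24.5³/12 = 60170 mm⁴ (b = 24.5 mm is the smaller dimension).
Effective length L_e = KL = 2×1.16 m = 2320 mm.
Euler critical load P_cr = π²EI/L_e² = π²×108000×60170/2320² = 11920 N.
P_allow = P_cr/n = 11920/2.6 = 4583 N.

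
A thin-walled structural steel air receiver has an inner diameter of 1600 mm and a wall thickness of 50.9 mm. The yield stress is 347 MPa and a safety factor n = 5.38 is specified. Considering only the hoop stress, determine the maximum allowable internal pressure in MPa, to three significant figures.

σ_allow = 347/5.38 = 64.50 MPa.
σ_h = pD/(2t) → p_allow = 2σ_allow t/D = 2×64.50×50.9/1600 = 4.104 MPa.

p_allow = 4.10 MPa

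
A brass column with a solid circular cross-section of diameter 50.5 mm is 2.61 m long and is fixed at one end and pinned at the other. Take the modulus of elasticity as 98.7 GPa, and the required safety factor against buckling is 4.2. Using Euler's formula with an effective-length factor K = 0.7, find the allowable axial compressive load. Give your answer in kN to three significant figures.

P_allow = 22.2 kN

I = πd⁴/64 = π×50.5⁴/64 = 319300 mm⁴.
Effective length L_e = KL = 0.7×2.61 m = 1827 mm.
Euler critical load P_cr = π²EI/L_e² = π²×98700×319300/1827² = 93170 N.
P_allow = P_cr/n = 93170/4.2 = 22180 N.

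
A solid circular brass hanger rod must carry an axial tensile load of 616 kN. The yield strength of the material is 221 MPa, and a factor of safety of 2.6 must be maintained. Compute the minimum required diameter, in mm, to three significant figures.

d = 96.1 mm

Allowable stress σ_allow = 221/2.6 = 85.00 MPa.
Required area A = F/σ_allow = 616000/85.00 = 7247 mm².
A = πd²/4 → d = √(4A/π) = 96.06 mm.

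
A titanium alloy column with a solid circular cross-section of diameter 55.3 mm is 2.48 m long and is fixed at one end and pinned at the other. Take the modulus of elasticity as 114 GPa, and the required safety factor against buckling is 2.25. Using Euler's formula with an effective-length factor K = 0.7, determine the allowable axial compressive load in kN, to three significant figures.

P_allow = 76.2 kN

I = πd⁴/64 = π×55.3⁴/64 = 459100 mm⁴.
Effective length L_e = KL = 0.7×2.48 m = 1736 mm.
Euler critical load P_cr = π²EI/L_e² = π²×114000×459100/1736² = 171400 N.
P_allow = P_cr/n = 171400/2.25 = 76170 N.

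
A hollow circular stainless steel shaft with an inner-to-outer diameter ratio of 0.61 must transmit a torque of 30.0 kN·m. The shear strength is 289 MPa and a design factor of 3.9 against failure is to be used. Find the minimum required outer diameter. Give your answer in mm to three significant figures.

τ_allow = 289/3.9 = 74.10 MPa.
For a hollow shaft τ = 16T/[πd_o³(1−k⁴)] with k = 0.61, so 1−k⁴ = 0.8615.
d_o³ = 16T/[π τ_allow (1−k⁴)] = 16×3.0000×10^7/(π×74.10×0.8615) = 2.393×10^6 mm³.
d_o = 133.8 mm.

d_o = 134 mm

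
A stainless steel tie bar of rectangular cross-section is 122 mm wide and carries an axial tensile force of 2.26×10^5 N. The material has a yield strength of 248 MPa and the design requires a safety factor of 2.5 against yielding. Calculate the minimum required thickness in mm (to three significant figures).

σ_allow = 248/2.5 = 99.20 MPa.
Required area A = F/σ_allow = 226000/99.20 = 2278 mm².
t = A/w = 2278/122 = 18.67 mm.

t = 18.7 mm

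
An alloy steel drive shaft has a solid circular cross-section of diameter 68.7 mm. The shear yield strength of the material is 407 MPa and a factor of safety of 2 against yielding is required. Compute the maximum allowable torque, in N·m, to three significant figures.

τ_allow = 407/2 = 203.5 MPa.
For a solid shaft T_allow = τ_allow·πd³/16; πd³/16 = π×68.7³/16 = 63660 mm³.
T_allow = 203.5×63660 = 1.296×10^7 N·mm = 12960 N·m.

T_allow = 13000 N·m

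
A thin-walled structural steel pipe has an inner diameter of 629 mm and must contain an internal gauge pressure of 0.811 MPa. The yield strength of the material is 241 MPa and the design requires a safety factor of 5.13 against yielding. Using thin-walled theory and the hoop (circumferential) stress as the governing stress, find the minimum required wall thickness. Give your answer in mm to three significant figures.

t = 5.43 mm

σ_allow = 241/5.13 = 46.98 MPa.
Hoop stress σ_h = pD/(2t), so t = pD/(2σ_allow) = 0.811×629/(2×46.98) = 5.429 mm.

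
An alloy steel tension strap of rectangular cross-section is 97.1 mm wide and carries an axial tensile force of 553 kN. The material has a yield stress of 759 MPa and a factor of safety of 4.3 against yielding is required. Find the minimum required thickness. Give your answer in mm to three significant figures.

σ_allow = 759/4.3 = 176.5 MPa.
Required area A = F/σ_allow = 553000/176.5 = 3133 mm².
t = A/w = 3133/97.1 = 32.27 mm.

t = 32.3 mm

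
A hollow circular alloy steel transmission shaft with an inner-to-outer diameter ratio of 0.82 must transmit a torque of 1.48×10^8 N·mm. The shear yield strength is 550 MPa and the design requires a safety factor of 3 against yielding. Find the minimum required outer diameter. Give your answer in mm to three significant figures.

d_o = 196 mm

τ_allow = 550/3 = 183.3 MPa.
For a hollow shaft τ = 16T/[πd_o³(1−k⁴)] with k = 0.82, so 1−k⁴ = 0.5479.
d_o³ = 16T/[π τ_allow (1−k⁴)] = 16×1.4800×10^8/(π×183.3×0.5479) = 7.504×10^6 mm³.
d_o = 195.8 mm.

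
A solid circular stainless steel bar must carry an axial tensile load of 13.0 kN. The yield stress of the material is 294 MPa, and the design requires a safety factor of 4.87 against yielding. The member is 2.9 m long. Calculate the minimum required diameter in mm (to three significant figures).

Allowable stress σ_allow = 294/4.87 = 60.37 MPa.
Required area A = F/σ_allow = 13000/60.37 = 215.3 mm².
A = πd²/4 → d = √(4A/π) = 16.56 mm.

d = 16.6 mm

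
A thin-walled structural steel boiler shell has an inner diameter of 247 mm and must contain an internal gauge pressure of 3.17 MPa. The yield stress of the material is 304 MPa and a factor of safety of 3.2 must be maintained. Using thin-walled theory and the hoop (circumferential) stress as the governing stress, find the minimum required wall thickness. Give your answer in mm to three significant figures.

t = 4.12 mm

σ_allow = 304/3.2 = 95.00 MPa.
Hoop stress σ_h = pD/(2t), so t = pD/(2σ_allow) = 3.17×247/(2×95.00) = 4.121 mm.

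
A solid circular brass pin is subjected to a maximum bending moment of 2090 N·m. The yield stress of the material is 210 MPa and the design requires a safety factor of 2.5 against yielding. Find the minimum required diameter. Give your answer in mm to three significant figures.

d = 63.3 mm

σ_allow = 210/2.5 = 84.00 MPa.
For a solid circular section σ = 32M/(πd³), so d³ = 32M/(π σ_allow) = 32×2090000/(π×84.00) = 253400 mm³.
d = 63.28 mm.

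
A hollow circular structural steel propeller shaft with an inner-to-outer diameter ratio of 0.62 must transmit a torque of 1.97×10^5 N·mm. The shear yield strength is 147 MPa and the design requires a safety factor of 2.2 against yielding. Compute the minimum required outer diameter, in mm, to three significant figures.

τ_allow = 147/2.2 = 66.82 MPa.
For a hollow shaft τ = 16T/[πd_o³(1−k⁴)] with k = 0.62, so 1−k⁴ = 0.8522.
d_o³ = 16T/[π τ_allow (1−k⁴)] = 16×197000/(π×66.82×0.8522) = 17620 mm³.
d_o = 26.02 mm.

d_o = 26.0 mm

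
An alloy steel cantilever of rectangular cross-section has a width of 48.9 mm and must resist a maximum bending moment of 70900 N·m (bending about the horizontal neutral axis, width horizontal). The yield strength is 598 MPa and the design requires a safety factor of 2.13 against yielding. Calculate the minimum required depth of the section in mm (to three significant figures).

σ_allow = 598/2.13 = 280.8 MPa.
For a rectangular section σ = 6M/(bh²), so h² = 6M/(b σ_allow) = 6×7.0900×10^7/(48.9×280.8) = 30990 mm².
h = 176.0 mm.

h = 176 mm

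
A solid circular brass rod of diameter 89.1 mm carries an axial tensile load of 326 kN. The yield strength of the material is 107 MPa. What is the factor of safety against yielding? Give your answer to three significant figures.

A = πd²/4 = 6235 mm².
σ = F/A = 326000/6235 = 52.28 MPa.
n = 107/52.28 = 2.046.

n = 2.05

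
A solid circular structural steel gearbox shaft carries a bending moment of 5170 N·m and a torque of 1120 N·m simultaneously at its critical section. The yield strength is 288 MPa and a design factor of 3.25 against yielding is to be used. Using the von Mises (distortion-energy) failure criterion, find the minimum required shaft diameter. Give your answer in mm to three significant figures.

d = 84.6 mm

σ_allow = σ_y/n = 288/3.25 = 88.62 MPa.
For a solid shaft σ_b = 32M/(πd³) and τ = 16T/(πd³), so the von Mises stress is σ' = (16/πd³)·√(4M²+3T²).
√(4M²+3T²) = √(4×(5.170×10^6)² + 3×(1.120×10^6)²) = 1.052×10^7 N·mm.
d³ = 16×1.052×10^7/(π×88.62) = 604600 mm³.
d = 84.56 mm.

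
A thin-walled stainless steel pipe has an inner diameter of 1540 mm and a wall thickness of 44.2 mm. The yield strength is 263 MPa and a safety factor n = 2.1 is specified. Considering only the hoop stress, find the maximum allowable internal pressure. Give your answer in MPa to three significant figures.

p_allow = 7.19 MPa

σ_allow = 263/2.1 = 125.2 MPa.
σ_h = pD/(2t) → p_allow = 2σ_allow t/D = 2×125.2×44.2/1540 = 7.189 MPa.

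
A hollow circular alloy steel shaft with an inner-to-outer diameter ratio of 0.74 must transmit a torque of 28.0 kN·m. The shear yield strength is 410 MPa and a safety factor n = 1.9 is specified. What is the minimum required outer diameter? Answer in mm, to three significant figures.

τ_allow = 410/1.9 = 215.8 MPa.
For a hollow shaft τ = 16T/[πd_o³(1−k⁴)] with k = 0.74, so 1−k⁴ = 0.7001.
d_o³ = 16T/[π τ_allow (1−k⁴)] = 16×2.8000×10^7/(π×215.8×0.7001) = 943900 mm³.
d_o = 98.09 mm.

d_o = 98.1 mm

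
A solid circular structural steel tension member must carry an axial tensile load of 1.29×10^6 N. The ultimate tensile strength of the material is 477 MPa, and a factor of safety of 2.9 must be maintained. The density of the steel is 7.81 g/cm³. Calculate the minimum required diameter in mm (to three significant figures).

Allowable stress σ_allow = 477/2.9 = 164.5 MPa.
Required area A = F/σ_allow = 1290000/164.5 = 7843 mm².
A = πd²/4 → d = √(4A/π) = 99.93 mm.

d = 99.9 mm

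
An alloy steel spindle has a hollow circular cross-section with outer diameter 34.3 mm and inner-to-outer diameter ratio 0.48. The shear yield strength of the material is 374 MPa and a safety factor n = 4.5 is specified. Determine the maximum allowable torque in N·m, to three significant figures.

τ_allow = 374/4.5 = 83.11 MPa.
For a hollow shaft T_allow = τ_allow·πd_o³(1−k⁴)/16 with 1−k⁴ = 0.9469, so πd_o³(1−k⁴)/16 = 7503 mm³.
T_allow = 83.11×7503 = 623600 N·mm = 623.6 N·m.

T_allow = 624 N·m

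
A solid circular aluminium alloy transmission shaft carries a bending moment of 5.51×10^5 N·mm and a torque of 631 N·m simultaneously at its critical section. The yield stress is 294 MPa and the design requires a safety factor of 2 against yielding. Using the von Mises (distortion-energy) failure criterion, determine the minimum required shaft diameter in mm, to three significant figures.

σ_allow = σ_y/n = 294/2 = 147.0 MPa.
For a solid shaft σ_b = 32M/(πd³) and τ = 16T/(πd³), so the von Mises stress is σ' = (16/πd³)·√(4M²+3T²).
√(4M²+3T²) = √(4×(551000)² + 3×(631000)²) = 1.552×10^6 N·mm.
d³ = 16×1.552×10^6/(π×147.0) = 53770 mm³.
d = 37.74 mm.

d = 37.7 mm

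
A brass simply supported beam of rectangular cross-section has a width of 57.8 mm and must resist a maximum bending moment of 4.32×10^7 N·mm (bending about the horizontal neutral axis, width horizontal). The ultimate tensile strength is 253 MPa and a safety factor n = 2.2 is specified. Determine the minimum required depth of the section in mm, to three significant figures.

h = 197 mm

σ_allow = 253/2.2 = 115.0 MPa.
For a rectangular section σ = 6M/(bh²), so h² = 6M/(b σ_allow) = 6×4.3200×10^7/(57.8×115.0) = 39000 mm².
h = 197.5 mm.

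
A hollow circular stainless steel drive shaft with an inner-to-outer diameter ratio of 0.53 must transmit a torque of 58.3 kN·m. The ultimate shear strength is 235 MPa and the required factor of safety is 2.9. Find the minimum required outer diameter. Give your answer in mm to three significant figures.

d_o = 158 mm

τ_allow = 235/2.9 = 81.03 MPa.
For a hollow shaft τ = 16T/[πd_o³(1−k⁴)] with k = 0.53, so 1−k⁴ = 0.9211.
d_o³ = 16T/[π τ_allow (1−k⁴)] = 16×5.8300×10^7/(π×81.03×0.9211) = 3.978×10^6 mm³.
d_o = 158.4 mm.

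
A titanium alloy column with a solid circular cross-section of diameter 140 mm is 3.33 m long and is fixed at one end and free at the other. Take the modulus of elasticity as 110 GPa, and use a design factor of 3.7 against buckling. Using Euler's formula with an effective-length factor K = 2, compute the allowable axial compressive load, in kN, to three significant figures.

P_allow = 125 kN

I = πd⁴/64 = π×140⁴/64 = 1.886×10^7 mm⁴.
Effective length L_e = KL = 2×3.33 m = 6660 mm.
Euler critical load P_cr = π²EI/L_e² = π²×110000×1.886×10^7/6660² = 461600 N.
P_allow = P_cr/n = 461600/3.7 = 124700 N.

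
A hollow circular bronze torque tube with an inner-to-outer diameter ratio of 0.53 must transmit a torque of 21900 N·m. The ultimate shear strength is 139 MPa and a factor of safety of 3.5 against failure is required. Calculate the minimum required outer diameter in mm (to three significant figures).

d_o = 145 mm

τ_allow = 139/3.5 = 39.71 MPa.
For a hollow shaft τ = 16T/[πd_o³(1−k⁴)] with k = 0.53, so 1−k⁴ = 0.9211.
d_o³ = 16T/[π τ_allow (1−k⁴)] = 16×2.1900×10^7/(π×39.71×0.9211) = 3.049×10^6 mm³.
d_o = 145.0 mm.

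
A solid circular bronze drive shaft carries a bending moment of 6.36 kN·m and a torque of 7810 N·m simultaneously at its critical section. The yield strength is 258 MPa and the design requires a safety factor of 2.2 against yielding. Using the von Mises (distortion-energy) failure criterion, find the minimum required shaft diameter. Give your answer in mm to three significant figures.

σ_allow = σ_y/n = 258/2.2 = 117.3 MPa.
For a solid shaft σ_b = 32M/(πd³) and τ = 16T/(πd³), so the von Mises stress is σ' = (16/πd³)·√(4M²+3T²).
√(4M²+3T²) = √(4×(6.360×10^6)² + 3×(7.810×10^6)²) = 1.857×10^7 N·mm.
d³ = 16×1.857×10^7/(π×117.3) = 806400 mm³.
d = 93.08 mm.

d = 93.1 mm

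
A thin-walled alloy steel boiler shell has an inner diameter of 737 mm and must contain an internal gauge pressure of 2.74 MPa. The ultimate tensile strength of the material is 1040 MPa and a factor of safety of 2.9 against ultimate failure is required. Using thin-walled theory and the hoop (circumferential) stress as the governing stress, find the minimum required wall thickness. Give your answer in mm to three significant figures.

σ_allow = 1040/2.9 = 358.6 MPa.
Hoop stress σ_h = pD/(2t), so t = pD/(2σ_allow) = 2.74×737/(2×358.6) = 2.815 mm.

t = 2.82 mm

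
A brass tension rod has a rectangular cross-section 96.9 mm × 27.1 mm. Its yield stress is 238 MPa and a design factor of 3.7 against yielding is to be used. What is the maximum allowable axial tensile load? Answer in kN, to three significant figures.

F_allow = 169 kN

σ_allow = 238/3.7 = 64.32 MPa.
A = 96.9×27.1 = 2626 mm².
F_allow = σ_allow × A = 64.32×2626 = 168900 N.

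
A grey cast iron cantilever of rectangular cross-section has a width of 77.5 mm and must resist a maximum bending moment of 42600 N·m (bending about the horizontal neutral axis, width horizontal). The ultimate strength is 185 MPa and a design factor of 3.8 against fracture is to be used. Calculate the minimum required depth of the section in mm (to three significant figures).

σ_allow = 185/3.8 = 48.68 MPa.
For a rectangular section σ = 6M/(bh²), so h² = 6M/(b σ_allow) = 6×4.2600×10^7/(77.5×48.68) = 67740 mm².
h = 260.3 mm.

h = 260 mm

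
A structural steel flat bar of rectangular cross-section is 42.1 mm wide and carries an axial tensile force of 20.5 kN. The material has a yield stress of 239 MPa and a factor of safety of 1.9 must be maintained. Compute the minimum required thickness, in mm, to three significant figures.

σ_allow = 239/1.9 = 125.8 MPa.
Required area A = F/σ_allow = 20500/125.8 = 163.0 mm².
t = A/w = 163.0/42.1 = 3.871 mm.

t = 3.87 mm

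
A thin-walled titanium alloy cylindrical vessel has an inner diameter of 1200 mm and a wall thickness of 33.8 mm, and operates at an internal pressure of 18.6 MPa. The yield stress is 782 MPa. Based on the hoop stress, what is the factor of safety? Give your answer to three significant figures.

n = 2.37

σ_h = pD/(2t) = 18.6×1200/(2×33.8) = 330.2 MPa.
n = 782/330.2 = 2.368.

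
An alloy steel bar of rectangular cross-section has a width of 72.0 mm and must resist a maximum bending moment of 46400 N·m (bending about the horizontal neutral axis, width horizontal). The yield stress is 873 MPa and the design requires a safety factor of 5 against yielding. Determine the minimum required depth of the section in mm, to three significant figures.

h = 149 mm

σ_allow = 873/5 = 174.6 MPa.
For a rectangular section σ = 6M/(bh²), so h² = 6M/(b σ_allow) = 6×4.6400×10^7/(72.0×174.6) = 22150 mm².
h = 148.8 mm.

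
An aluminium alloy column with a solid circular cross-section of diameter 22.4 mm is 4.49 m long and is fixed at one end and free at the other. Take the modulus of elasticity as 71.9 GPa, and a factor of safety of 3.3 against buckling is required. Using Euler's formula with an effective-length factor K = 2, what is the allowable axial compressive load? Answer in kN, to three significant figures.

P_allow = 0.0330 kN

I = πd⁴/64 = π×22.4⁴/64 = 12360 mm⁴.
Effective length L_e = KL = 2×4.49 m = 8980 mm.
Euler critical load P_cr = π²EI/L_e² = π²×71900×12360/8980² = 108.8 N.
P_allow = P_cr/n = 108.8/3.3 = 32.96 N.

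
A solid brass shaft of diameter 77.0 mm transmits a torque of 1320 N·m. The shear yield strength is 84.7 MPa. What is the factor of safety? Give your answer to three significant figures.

n = 5.75

τ = 16T/(πd³) = 16×1320000/(π×77.0³) = 14.73 MPa.
n = τ_limit/τ = 84.7/14.73 = 5.752.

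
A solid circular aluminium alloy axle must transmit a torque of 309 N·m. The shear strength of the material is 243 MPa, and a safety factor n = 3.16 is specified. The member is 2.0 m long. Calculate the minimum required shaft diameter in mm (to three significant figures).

d = 27.4 mm

Allowable shear stress τ_allow = 243/3.16 = 76.90 MPa.
For a solid shaft τ = 16T/(πd³), so d³ = 16T/(π τ_allow) = 16×309000/(π×76.90) = 20460 mm³.
d = (20460)^(1/3) = 27.35 mm.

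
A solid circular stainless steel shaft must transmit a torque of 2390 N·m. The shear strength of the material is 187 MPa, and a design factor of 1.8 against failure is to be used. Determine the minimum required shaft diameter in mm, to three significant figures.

d = 48.9 mm

Allowable shear stress τ_allow = 187/1.8 = 103.9 MPa.
For a solid shaft τ = 16T/(πd³), so d³ = 16T/(π τ_allow) = 16×2390000/(π×103.9) = 117200 mm³.
d = (117200)^(1/3) = 48.93 mm.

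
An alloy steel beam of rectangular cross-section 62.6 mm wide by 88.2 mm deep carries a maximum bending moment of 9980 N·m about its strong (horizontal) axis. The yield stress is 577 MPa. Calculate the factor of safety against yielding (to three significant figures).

n = 4.69

Section modulus S = bh²/6 = 62.6×88.2²/6 = 81160 mm³.
σ = M/S = 9980000/81160 = 123.0 MPa.
n = 577/123.0 = 4.693.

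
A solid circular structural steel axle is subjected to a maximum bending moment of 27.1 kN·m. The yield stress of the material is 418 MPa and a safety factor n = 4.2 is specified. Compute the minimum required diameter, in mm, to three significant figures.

d = 141 mm

σ_allow = 418/4.2 = 99.52 MPa.
For a solid circular section σ = 32M/(πd³), so d³ = 32M/(π σ_allow) = 32×2.7100×10^7/(π×99.52) = 2.774×10^6 mm³.
d = 140.5 mm.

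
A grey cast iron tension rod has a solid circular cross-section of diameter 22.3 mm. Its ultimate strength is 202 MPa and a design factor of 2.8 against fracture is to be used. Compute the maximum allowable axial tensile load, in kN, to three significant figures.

F_allow = 28.2 kN

σ_allow = 202/2.8 = 72.14 MPa.
A = πd²/4 = π×22.3²/4 = 390.6 mm².
F_allow = σ_allow × A = 72.14×390.6 = 28180 N.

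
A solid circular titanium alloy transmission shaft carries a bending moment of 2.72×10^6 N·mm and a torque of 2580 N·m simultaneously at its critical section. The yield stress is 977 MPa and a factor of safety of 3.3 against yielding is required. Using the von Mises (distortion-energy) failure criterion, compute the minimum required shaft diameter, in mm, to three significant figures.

σ_allow = σ_y/n = 977/3.3 = 296.1 MPa.
For a solid shaft σ_b = 32M/(πd³) and τ = 16T/(πd³), so the von Mises stress is σ' = (16/πd³)·√(4M²+3T²).
√(4M²+3T²) = √(4×(2.720×10^6)² + 3×(2.580×10^6)²) = 7.040×10^6 N·mm.
d³ = 16×7.040×10^6/(π×296.1) = 121100 mm³.
d = 49.48 mm.

d = 49.5 mm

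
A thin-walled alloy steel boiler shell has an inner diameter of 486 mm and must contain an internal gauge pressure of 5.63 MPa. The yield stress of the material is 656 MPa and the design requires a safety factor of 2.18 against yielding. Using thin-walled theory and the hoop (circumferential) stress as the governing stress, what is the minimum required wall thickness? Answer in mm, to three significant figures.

σ_allow = 656/2.18 = 300.9 MPa.
Hoop stress σ_h = pD/(2t), so t = pD/(2σ_allow) = 5.63×486/(2×300.9) = 4.546 mm.

t = 4.55 mm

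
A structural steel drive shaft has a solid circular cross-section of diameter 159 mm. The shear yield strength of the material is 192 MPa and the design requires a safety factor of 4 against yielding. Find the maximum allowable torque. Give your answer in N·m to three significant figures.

τ_allow = 192/4 = 48.00 MPa.
For a solid shaft T_allow = τ_allow·πd³/16; πd³/16 = π×159³/16 = 789300 mm³.
T_allow = 48.00×789300 = 3.788×10^7 N·mm = 37880 N·m.

T_allow = 37900 N·m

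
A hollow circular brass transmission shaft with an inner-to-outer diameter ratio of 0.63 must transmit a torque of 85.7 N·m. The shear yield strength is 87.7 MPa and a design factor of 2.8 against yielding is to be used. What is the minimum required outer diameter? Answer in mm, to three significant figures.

d_o = 25.5 mm

τ_allow = 87.7/2.8 = 31.32 MPa.
For a hollow shaft τ = 16T/[πd_o³(1−k⁴)] with k = 0.63, so 1−k⁴ = 0.8425.
d_o³ = 16T/[π τ_allow (1−k⁴)] = 16×85700/(π×31.32×0.8425) = 16540 mm³.
d_o = 25.48 mm.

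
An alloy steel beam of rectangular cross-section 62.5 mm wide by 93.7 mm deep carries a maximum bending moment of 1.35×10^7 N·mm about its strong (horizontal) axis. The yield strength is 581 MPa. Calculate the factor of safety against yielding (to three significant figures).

Section modulus S = bh²/6 = 62.5×93.7²/6 = 91460 mm³.
σ = M/S = 1.3500×10^7/91460 = 147.6 MPa.
n = 581/147.6 = 3.936.

n = 3.94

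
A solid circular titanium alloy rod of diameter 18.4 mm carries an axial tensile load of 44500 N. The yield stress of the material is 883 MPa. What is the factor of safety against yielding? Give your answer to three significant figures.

A = πd²/4 = 265.9 mm².
σ = F/A = 44500/265.9 = 167.4 MPa.
n = 883/167.4 = 5.276.

n = 5.28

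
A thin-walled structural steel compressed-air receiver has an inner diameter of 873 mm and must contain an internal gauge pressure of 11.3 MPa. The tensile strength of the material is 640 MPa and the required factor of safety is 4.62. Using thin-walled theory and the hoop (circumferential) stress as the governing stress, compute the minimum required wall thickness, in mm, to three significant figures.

σ_allow = 640/4.62 = 138.5 MPa.
Hoop stress σ_h = pD/(2t), so t = pD/(2σ_allow) = 11.3×873/(2×138.5) = 35.61 mm.

t = 35.6 mm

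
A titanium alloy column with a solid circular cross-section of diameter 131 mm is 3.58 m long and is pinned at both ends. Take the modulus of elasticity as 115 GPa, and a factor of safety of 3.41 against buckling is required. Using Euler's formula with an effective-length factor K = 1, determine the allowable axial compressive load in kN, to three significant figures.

I = πd⁴/64 = π×131⁴/64 = 1.446×10^7 mm⁴.
Effective length L_e = KL = 1×3.58 m = 3580 mm.
Euler critical load P_cr = π²EI/L_e² = π²×115000×1.446×10^7/3580² = 1.280×10^6 N.
P_allow = P_cr/n = 1.280×10^6/3.41 = 375400 N.

P_allow = 375 kN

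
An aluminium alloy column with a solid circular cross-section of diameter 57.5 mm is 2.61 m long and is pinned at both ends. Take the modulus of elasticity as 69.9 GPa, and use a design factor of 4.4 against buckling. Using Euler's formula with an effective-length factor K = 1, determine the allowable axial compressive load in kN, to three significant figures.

P_allow = 12.4 kN

I = πd⁴/64 = π×57.5⁴/64 = 536600 mm⁴.
Effective length L_e = KL = 1×2.61 m = 2610 mm.
Euler critical load P_cr = π²EI/L_e² = π²×69900×536600/2610² = 54340 N.
P_allow = P_cr/n = 54340/4.4 = 12350 N.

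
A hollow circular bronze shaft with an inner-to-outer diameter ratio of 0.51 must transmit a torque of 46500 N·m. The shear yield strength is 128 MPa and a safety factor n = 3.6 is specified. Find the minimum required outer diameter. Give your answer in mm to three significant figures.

d_o = 193 mm

τ_allow = 128/3.6 = 35.56 MPa.
For a hollow shaft τ = 16T/[πd_o³(1−k⁴)] with k = 0.51, so 1−k⁴ = 0.9323.
d_o³ = 16T/[π τ_allow (1−k⁴)] = 16×4.6500×10^7/(π×35.56×0.9323) = 7.144×10^6 mm³.
d_o = 192.6 mm.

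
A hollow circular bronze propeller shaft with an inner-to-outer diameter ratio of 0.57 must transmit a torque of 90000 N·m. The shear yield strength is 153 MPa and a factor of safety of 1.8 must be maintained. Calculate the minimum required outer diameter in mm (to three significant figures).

d_o = 182 mm

τ_allow = 153/1.8 = 85.00 MPa.
For a hollow shaft τ = 16T/[πd_o³(1−k⁴)] with k = 0.57, so 1−k⁴ = 0.8944.
d_o³ = 16T/[π τ_allow (1−k⁴)] = 16×9.0000×10^7/(π×85.00×0.8944) = 6.029×10^6 mm³.
d_o = 182.0 mm.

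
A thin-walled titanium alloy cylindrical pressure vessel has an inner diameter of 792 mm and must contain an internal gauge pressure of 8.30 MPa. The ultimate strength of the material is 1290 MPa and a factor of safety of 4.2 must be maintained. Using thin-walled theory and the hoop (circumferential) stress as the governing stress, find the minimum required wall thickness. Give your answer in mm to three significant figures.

t = 10.7 mm

σ_allow = 1290/4.2 = 307.1 MPa.
Hoop stress σ_h = pD/(2t), so t = pD/(2σ_allow) = 8.30×792/(2×307.1) = 10.70 mm.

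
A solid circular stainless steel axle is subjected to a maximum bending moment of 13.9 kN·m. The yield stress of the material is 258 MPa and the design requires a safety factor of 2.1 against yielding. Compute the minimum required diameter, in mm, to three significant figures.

d = 105 mm

σ_allow = 258/2.1 = 122.9 MPa.
For a solid circular section σ = 32M/(πd³), so d³ = 32M/(π σ_allow) = 32×1.3900×10^7/(π×122.9) = 1.152×10^6 mm³.
d = 104.8 mm.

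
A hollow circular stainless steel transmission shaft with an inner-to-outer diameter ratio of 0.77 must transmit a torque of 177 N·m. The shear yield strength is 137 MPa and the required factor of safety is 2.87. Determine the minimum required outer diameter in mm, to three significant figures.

τ_allow = 137/2.87 = 47.74 MPa.
For a hollow shaft τ = 16T/[πd_o³(1−k⁴)] with k = 0.77, so 1−k⁴ = 0.6485.
d_o³ = 16T/[π τ_allow (1−k⁴)] = 16×177000/(π×47.74×0.6485) = 29120 mm³.
d_o = 30.77 mm.

d_o = 30.8 mm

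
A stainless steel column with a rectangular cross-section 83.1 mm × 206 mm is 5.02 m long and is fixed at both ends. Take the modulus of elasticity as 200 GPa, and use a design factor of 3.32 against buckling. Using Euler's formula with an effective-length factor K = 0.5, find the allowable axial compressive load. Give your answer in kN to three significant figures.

P_allow = 930 kN

Buckling occurs about the weak axis: I_min = h·b³/12 = 206×83.1³/12 = 9.851×10^6 mm⁴ (b = 83.1 mm is the smaller dimension).
Effective length L_e = KL = 0.5×5.02 m = 2510 mm.
Euler critical load P_cr = π²EI/L_e² = π²×200000×9.851×10^6/2510² = 3.087×10^6 N.
P_allow = P_cr/n = 3.087×10^6/3.32 = 929700 N.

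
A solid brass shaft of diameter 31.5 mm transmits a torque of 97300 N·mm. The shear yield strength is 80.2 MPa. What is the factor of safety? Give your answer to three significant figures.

n = 5.06

τ = 16T/(πd³) = 16×97300/(π×31.5³) = 15.85 MPa.
n = τ_limit/τ = 80.2/15.85 = 5.059.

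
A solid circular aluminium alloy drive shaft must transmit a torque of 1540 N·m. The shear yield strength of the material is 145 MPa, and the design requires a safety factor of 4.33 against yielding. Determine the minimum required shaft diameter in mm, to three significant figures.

Allowable shear stress τ_allow = 145/4.33 = 33.49 MPa.
For a solid shaft τ = 16T/(πd³), so d³ = 16T/(π τ_allow) = 16×1540000/(π×33.49) = 234200 mm³.
d = (234200)^(1/3) = 61.64 mm.

d = 61.6 mm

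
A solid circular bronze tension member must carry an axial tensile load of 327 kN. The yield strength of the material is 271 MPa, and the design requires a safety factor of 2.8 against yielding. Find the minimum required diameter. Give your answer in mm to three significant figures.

Allowable stress σ_allow = 271/2.8 = 96.79 MPa.
Required area A = F/σ_allow = 327000/96.79 = 3379 mm².
A = πd²/4 → d = √(4A/π) = 65.59 mm.

d = 65.6 mm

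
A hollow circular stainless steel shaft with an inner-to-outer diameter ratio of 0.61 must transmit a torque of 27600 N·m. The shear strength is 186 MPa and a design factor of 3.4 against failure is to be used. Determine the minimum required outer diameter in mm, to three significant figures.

τ_allow = 186/3.4 = 54.71 MPa.
For a hollow shaft τ = 16T/[πd_o³(1−k⁴)] with k = 0.61, so 1−k⁴ = 0.8615.
d_o³ = 16T/[π τ_allow (1−k⁴)] = 16×2.7600×10^7/(π×54.71×0.8615) = 2.982×10^6 mm³.
d_o = 143.9 mm.

d_o = 144 mm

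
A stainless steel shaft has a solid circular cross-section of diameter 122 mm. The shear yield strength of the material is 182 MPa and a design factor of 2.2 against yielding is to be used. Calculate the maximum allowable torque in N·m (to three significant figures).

τ_allow = 182/2.2 = 82.73 MPa.
For a solid shaft T_allow = τ_allow·πd³/16; πd³/16 = π×122³/16 = 356500 mm³.
T_allow = 82.73×356500 = 2.950×10^7 N·mm = 29500 N·m.

T_allow = 29500 N·m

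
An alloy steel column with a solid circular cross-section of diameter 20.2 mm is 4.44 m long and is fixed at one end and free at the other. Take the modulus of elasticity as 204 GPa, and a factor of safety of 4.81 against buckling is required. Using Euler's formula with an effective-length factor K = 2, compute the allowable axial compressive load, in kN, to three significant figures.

I = πd⁴/64 = π×20.2⁴/64 = 8173 mm⁴.
Effective length L_e = KL = 2×4.44 m = 8880 mm.
Euler critical load P_cr = π²EI/L_e² = π²×204000×8173/8880² = 208.7 N.
P_allow = P_cr/n = 208.7/4.81 = 43.38 N.

P_allow = 0.0434 kN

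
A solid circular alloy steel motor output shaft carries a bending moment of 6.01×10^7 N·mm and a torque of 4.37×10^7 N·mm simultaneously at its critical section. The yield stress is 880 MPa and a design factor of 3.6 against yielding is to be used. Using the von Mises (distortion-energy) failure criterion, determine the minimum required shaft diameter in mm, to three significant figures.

σ_allow = σ_y/n = 880/3.6 = 244.4 MPa.
For a solid shaft σ_b = 32M/(πd³) and τ = 16T/(πd³), so the von Mises stress is σ' = (16/πd³)·√(4M²+3T²).
√(4M²+3T²) = √(4×(6.010×10^7)² + 3×(4.370×10^7)²) = 1.420×10^8 N·mm.
d³ = 16×1.420×10^8/(π×244.4) = 2.960×10^6 mm³.
d = 143.6 mm.

d = 144 mm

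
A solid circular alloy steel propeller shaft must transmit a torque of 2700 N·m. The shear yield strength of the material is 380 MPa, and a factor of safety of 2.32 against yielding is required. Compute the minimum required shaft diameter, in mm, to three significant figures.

d = 43.8 mm

Allowable shear stress τ_allow = 380/2.32 = 163.8 MPa.
For a solid shaft τ = 16T/(πd³), so d³ = 16T/(π τ_allow) = 16×2700000/(π×163.8) = 83950 mm³.
d = (83950)^(1/3) = 43.79 mm.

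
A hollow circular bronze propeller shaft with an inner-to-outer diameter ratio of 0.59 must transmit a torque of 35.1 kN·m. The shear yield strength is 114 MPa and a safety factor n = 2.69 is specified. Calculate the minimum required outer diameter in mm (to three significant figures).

d_o = 169 mm

τ_allow = 114/2.69 = 42.38 MPa.
For a hollow shaft τ = 16T/[πd_o³(1−k⁴)] with k = 0.59, so 1−k⁴ = 0.8788.
d_o³ = 16T/[π τ_allow (1−k⁴)] = 16×3.5100×10^7/(π×42.38×0.8788) = 4.800×10^6 mm³.
d_o = 168.7 mm.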